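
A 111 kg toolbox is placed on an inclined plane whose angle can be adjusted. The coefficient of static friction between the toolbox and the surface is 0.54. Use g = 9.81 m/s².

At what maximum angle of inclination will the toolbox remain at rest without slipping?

θ_max ≈ 28.4°

At the slip threshold, m g sin θ = μ_s · m g cos θ, so tan θ = μ_s.
θ_max = arctan(0.54) = 28.4°.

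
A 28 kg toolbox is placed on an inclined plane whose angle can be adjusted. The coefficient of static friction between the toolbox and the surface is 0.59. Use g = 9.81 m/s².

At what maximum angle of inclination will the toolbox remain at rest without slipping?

At the slip threshold, m g sin θ = μ_s · m g cos θ, so tan θ = μ_s.
θ_max = arctan(0.59) = 30.5°.

θ_max ≈ 30.5°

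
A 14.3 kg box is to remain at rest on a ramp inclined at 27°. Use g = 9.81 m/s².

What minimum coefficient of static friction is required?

μ_s,min ≈ 0.51

At the slip threshold m g sin θ = μ_s m g cos θ, so μ_s,min = tan θ.
μ_s,min = tan 27° = 0.51.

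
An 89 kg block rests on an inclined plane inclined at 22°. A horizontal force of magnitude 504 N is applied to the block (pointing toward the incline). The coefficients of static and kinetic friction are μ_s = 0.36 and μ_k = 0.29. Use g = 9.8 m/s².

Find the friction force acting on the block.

Resolve perpendicular to the incline: N = m g cos θ + P sin θ = 89×9.8×cos 22° + 504×sin 22° = 997.5 N.
Along the incline, the net driving force (taking up-slope positive) is P cos θ − m g sin θ = 467.3 − 326.7 = 140.6 N, so equilibrium requires friction f = -140.6 N (down-slope).
The limit of static friction is μ_s N = 359.1 N.
Since 140.6 N is within the 359.1 N limit, the block stays put and friction is exactly 141 N.

f ≈ 141 N (down the incline)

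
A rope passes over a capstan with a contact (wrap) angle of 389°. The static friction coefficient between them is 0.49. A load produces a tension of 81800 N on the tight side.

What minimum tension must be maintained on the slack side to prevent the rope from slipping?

T_min ≈ 2940 N

Capstan equation at impending slip: T_tight/T_slack = e^{μβ}.
β = 389° = 6.789 rad; e^{μβ} = e^{0.49×6.789} = 27.85.
T_slack = T_tight / e^{μβ} = 81800 / 27.85 = 2940 N.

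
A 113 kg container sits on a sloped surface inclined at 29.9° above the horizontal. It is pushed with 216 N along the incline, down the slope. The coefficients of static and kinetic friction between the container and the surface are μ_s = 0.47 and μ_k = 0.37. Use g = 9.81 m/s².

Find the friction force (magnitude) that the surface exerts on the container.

Perpendicular to the surface, N = m g cos θ = 113·9.81·cos 29.9° = 961 N.
For equilibrium along the incline the friction force must supply f = m g sin θ + P = 552.6 + 216 = 768.6 N (positive meaning up-slope).
The static-friction ceiling is μ_s N = 0.47 × 961 = 451.7 N.
|768.6| exceeds 451.7 N, so the container slips down-slope; friction is kinetic, f = μ_k N = 0.37×961 = 356 N.

f ≈ 356 N (up the incline)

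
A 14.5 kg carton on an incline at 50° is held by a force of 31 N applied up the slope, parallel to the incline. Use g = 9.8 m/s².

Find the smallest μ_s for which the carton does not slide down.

N = m g cos θ = 91.34 N.
Friction must make up the shortfall along the incline: f = m g sin θ − P = 108.9 − 31 = 77.85 N.
At the threshold f = μ_s N, so μ_s,min = 77.85/91.34 = 0.852.

μ_s,min ≈ 0.852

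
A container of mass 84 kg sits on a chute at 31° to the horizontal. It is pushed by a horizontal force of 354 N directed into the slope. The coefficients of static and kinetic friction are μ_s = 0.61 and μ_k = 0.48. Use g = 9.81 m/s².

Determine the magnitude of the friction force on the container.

Resolve perpendicular to the incline: N = m g cos θ + P sin θ = 84×9.81×cos 31° + 354×sin 31° = 888.7 N.
Parallel to the incline: P cos θ − m g sin θ = 303.4 − 424.4 = -121 N; the friction needed to balance this is 121 N acting up the slope.
Maximum static friction: μ_s N = 0.61 × 888.7 = 542.1 N.
Since 121 N is within the 542.1 N limit, the container stays put and friction is exactly 121 N.

f ≈ 121 N (up the incline)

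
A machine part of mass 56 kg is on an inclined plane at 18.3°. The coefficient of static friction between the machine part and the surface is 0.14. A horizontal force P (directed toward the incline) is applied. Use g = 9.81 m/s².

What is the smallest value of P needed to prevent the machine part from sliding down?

P_min ≈ 100 N

The machine part tends to slide down (tan θ > μ_s), so at the point of impending slip friction acts up-slope at its limit: f = μ_s N.
Perpendicular to the incline: N = m g cos θ + P sin θ.
Along the incline: P cos θ + μ_s N = m g sin θ, i.e. P cos θ + μ_s (m g cos θ + P sin θ) = m g sin θ.
Solving, P (cos θ + μ_s sin θ) = m g (sin θ − μ_s cos θ), so P = 549×0.1811/0.9934 = 100 N.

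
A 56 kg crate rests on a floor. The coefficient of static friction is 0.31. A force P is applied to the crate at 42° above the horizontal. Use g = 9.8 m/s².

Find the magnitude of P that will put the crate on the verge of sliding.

N = m g − P sin α (the pull lifts the crate).
At impending slip, P cos α = μ_s N = μ_s (m g − P sin α).
Solving: P (cos α + μ_s sin α) = μ_s m g → P = 0.31×549/(cos 42° + 0.31 sin 42°) = 170/0.9506 = 179 N.

P ≈ 179 N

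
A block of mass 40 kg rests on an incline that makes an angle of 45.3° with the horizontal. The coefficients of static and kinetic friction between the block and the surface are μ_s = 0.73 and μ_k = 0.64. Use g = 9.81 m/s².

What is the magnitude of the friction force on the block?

f ≈ 177 N (up the incline)

Perpendicular to the surface, N = m g cos θ = 40·9.81·cos 45.3° = 276 N.
For equilibrium along the incline, friction must balance the weight component: f = m g sin θ = 278.9 N up the slope.
Maximum static friction available: μ_s N = 0.73 × 276 = 201.5 N.
|278.9| exceeds 201.5 N, so the block slips down-slope; friction is kinetic, f = μ_k N = 0.64×276 = 177 N.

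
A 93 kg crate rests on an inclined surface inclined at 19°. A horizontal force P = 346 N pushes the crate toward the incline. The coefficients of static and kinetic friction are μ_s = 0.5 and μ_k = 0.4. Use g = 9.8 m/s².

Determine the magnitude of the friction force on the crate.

f ≈ 30.4 N (down the incline)

The horizontal push has a component P sin θ into the surface, so N = m g cos θ + P sin θ = 861.7 + 112.6 = 974.4 N.
Along the incline, the net driving force (taking up-slope positive) is P cos θ − m g sin θ = 327.1 − 296.7 = 30.43 N, so equilibrium requires friction f = -30.43 N (down-slope).
The limit of static friction is μ_s N = 487.2 N.
Since 30.43 N is within the 487.2 N limit, the crate stays put and friction is exactly 30.4 N.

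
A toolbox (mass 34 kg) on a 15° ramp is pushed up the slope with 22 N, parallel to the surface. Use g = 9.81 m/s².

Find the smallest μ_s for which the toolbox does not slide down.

N = m g cos θ = 322.2 N.
Friction must make up the shortfall along the incline: f = m g sin θ − P = 86.33 − 22 = 64.33 N.
At the threshold f = μ_s N, so μ_s,min = 64.33/322.2 = 0.2.

μ_s,min ≈ 0.2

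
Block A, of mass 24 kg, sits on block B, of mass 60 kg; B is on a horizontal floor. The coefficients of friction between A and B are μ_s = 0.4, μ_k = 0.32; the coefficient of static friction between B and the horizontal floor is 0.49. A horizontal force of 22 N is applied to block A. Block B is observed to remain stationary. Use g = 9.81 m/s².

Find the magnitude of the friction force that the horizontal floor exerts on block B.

Normal force at the A–B interface: N₁ = m_A g = 235.4 N.
So the A–B interface can sustain at most μ_s N₁ = 94.18 N of static friction.
P = 22 N is within that limit, so A and B move together (both at rest); the A–B friction is simply f₁ = P = 22 N.
By Newton's third law B feels 22 N forward from A. With B stationary, the floor's static friction on B balances it: f₂ = 22 N (well within μ_s(m_A+m_B)g = 403.8 N).

f ≈ 22 N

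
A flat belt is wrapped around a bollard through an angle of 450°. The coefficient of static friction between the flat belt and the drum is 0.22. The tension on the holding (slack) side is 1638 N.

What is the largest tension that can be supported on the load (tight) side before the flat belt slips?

T_max ≈ 9220 N

At impending slip the capstan equation gives T₂/T₁ = e^{μβ} with β in radians.
β = 450° × π/180 = 7.854 rad.
e^{μβ} = e^{0.22×7.854} = 5.629.
T₂ = T₁ · e^{μβ} = 1638 × 5.629 = 9220 N.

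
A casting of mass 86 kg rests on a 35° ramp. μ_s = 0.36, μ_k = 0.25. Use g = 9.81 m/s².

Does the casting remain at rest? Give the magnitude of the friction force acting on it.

f ≈ 173 N

N = m g cos θ = 691 N.
Down-slope weight component: m g sin θ = 484 N.
μ_s N = 249 N.
484 > 249 N, so it slides; kinetic friction f = μ_k N = 0.25×691 = 173 N.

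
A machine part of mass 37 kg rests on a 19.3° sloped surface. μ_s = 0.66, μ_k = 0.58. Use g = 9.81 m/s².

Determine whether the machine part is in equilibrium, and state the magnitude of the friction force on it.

N = m g cos θ = 343 N.
Down-slope weight component: m g sin θ = 120 N.
μ_s N = 226 N.
120 ≤ 226 N, so it stays put; friction = 120 N.

f ≈ 120 N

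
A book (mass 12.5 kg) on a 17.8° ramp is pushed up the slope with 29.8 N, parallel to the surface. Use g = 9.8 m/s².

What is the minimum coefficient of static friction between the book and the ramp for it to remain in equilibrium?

N = m g cos θ = 116.6 N.
Friction must make up the shortfall along the incline: f = m g sin θ − P = 37.45 − 29.8 = 7.648 N.
At the threshold f = μ_s N, so μ_s,min = 7.648/116.6 = 0.0656.

μ_s,min ≈ 0.0656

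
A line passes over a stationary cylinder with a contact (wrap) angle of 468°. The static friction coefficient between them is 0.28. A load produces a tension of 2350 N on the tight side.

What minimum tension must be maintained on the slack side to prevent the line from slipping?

Capstan equation at impending slip: T_tight/T_slack = e^{μβ}.
β = 468° = 8.168 rad; e^{μβ} = e^{0.28×8.168} = 9.846.
T_slack = T_tight / e^{μβ} = 2350 / 9.846 = 239 N.

T_min ≈ 239 N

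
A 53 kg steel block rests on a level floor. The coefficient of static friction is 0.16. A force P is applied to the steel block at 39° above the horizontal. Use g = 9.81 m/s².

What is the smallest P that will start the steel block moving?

N = m g − P sin α (the pull lifts the steel block).
At impending slip, P cos α = μ_s N = μ_s (m g − P sin α).
Solving: P (cos α + μ_s sin α) = μ_s m g → P = 0.16×520/(cos 39° + 0.16 sin 39°) = 83.2/0.8778 = 94.8 N.

P ≈ 94.8 N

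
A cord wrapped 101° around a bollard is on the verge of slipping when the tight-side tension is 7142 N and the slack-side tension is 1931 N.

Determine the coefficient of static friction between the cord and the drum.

T₂/T₁ = e^{μβ} → μ = ln(T₂/T₁)/β.
β = 101° = 1.763 rad.
μ = ln(7142/1931)/1.763 = ln(3.699)/1.763 = 0.742.

μ ≈ 0.742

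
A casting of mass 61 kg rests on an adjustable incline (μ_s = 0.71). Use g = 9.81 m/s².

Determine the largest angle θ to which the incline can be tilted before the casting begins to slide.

At the slip threshold, m g sin θ = μ_s · m g cos θ, so tan θ = μ_s.
θ_max = arctan(0.71) = 35.4°.

θ_max ≈ 35.4°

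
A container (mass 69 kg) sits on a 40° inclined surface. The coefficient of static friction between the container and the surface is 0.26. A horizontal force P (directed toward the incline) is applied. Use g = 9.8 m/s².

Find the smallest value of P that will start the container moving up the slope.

P ≈ 951 N

At impending motion up the slope, friction acts down-slope at its limit: f = μ_s N.
Perpendicular to the incline: N = m g cos θ + P sin θ.
Along the incline: P cos θ = m g sin θ + μ_s N = m g sin θ + μ_s (m g cos θ + P sin θ).
Solving, P (cos θ − μ_s sin θ) = m g (sin θ + μ_s cos θ), so P = 69×9.8×(sin 40° + 0.26 cos 40°)/(cos 40° − 0.26 sin 40°) = 676×0.842/0.5989 = 951 N.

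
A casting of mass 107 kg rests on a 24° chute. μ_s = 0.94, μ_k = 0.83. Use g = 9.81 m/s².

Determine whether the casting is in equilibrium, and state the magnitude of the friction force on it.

N = m g cos θ = 959 N.
Down-slope weight component: m g sin θ = 427 N.
μ_s N = 901 N.
427 ≤ 901 N, so it stays put; friction = 427 N.

f ≈ 427 N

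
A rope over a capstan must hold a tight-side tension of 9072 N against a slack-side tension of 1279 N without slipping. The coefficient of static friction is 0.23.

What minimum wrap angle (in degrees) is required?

T₂/T₁ = e^{μβ} → β = ln(T₂/T₁)/μ.
β = ln(9072/1279)/0.23 = 1.959/0.23 = 8.518 rad.
In degrees: β = 8.518 × 180/π = 488°.

β_min ≈ 488°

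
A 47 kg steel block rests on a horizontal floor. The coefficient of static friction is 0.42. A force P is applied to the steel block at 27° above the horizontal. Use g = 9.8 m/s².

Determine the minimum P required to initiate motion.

N = m g − P sin α (the pull lifts the steel block).
At impending slip, P cos α = μ_s N = μ_s (m g − P sin α).
Solving: P (cos α + μ_s sin α) = μ_s m g → P = 0.42×461/(cos 27° + 0.42 sin 27°) = 193/1.082 = 179 N.

P ≈ 179 N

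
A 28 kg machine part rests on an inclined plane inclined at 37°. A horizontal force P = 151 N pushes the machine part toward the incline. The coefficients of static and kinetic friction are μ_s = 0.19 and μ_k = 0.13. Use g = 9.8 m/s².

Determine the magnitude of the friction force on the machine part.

Resolve perpendicular to the incline: N = m g cos θ + P sin θ = 28×9.8×cos 37° + 151×sin 37° = 310 N.
Parallel to the incline: P cos θ − m g sin θ = 120.6 − 165.1 = -44.54 N; the friction needed to balance this is 44.54 N acting up the slope.
The limit of static friction is μ_s N = 58.9 N.
|f_req| = 44.54 ≤ 58.9 N → the machine part is in equilibrium; friction equals the required value.

f ≈ 44.5 N (up the incline)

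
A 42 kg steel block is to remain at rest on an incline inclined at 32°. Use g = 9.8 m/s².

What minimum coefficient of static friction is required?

μ_s,min ≈ 0.625

At the slip threshold m g sin θ = μ_s m g cos θ, so μ_s,min = tan θ.
μ_s,min = tan 32° = 0.625.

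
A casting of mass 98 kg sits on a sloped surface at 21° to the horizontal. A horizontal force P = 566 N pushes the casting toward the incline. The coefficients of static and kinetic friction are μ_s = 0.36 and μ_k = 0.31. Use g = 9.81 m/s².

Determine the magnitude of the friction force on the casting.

f ≈ 184 N (down the incline)

Normal direction: N = m g cos θ + P sin θ = 1100 N.
Along the incline, the net driving force (taking up-slope positive) is P cos θ − m g sin θ = 528.4 − 344.5 = 183.9 N, so equilibrium requires friction f = -183.9 N (down-slope).
The limit of static friction is μ_s N = 396.1 N.
Since 183.9 N is within the 396.1 N limit, the casting stays put and friction is exactly 184 N.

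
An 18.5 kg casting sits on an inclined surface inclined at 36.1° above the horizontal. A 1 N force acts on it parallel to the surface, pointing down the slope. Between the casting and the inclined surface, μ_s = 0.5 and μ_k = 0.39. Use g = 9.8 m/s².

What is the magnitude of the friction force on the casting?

Normal force: N = m g cos θ = 18.5 × 9.8 × cos 36.1° = 146.5 N.
Parallel to the incline, ΣF = 0 gives f = m g sin θ + P = 106.8 + 1 = 107.8 N (up-slope positive).
Maximum static friction available: μ_s N = 0.5 × 146.5 = 73.24 N.
Since |107.8| > 73.24 N, static friction cannot hold it; the casting slides down the incline and kinetic friction applies: f = μ_k N = 0.39 × 146.5 = 57.1 N.

f ≈ 57.1 N (up the incline)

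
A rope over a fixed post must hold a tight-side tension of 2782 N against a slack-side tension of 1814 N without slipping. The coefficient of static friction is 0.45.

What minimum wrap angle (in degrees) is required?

T₂/T₁ = e^{μβ} → β = ln(T₂/T₁)/μ.
β = ln(2782/1814)/0.45 = 0.4276/0.45 = 0.9503 rad.
In degrees: β = 0.9503 × 180/π = 54.4°.

β_min ≈ 54.4°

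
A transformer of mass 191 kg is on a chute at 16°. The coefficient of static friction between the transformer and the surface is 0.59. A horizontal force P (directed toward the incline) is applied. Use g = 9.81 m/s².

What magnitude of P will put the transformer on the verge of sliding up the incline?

P ≈ 1980 N

At impending motion up the slope, friction acts down-slope at its limit: f = μ_s N.
Perpendicular to the incline: N = m g cos θ + P sin θ.
Along the incline: P cos θ = m g sin θ + μ_s N = m g sin θ + μ_s (m g cos θ + P sin θ).
Solving, P (cos θ − μ_s sin θ) = m g (sin θ + μ_s cos θ), so P = 191×9.81×(sin 16° + 0.59 cos 16°)/(cos 16° − 0.59 sin 16°) = 1870×0.8428/0.7986 = 1980 N.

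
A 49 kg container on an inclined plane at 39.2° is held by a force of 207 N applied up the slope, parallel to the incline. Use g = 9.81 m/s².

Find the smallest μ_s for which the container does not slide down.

N = m g cos θ = 372.5 N.
Friction must make up the shortfall along the incline: f = m g sin θ − P = 303.8 − 207 = 96.81 N.
At the threshold f = μ_s N, so μ_s,min = 96.81/372.5 = 0.26.

μ_s,min ≈ 0.26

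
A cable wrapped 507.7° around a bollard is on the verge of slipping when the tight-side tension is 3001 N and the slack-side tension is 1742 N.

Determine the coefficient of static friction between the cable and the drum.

T₂/T₁ = e^{μβ} → μ = ln(T₂/T₁)/β.
β = 507.7° = 8.861 rad.
μ = ln(3001/1742)/8.861 = ln(1.723)/8.861 = 0.0614.

μ ≈ 0.0614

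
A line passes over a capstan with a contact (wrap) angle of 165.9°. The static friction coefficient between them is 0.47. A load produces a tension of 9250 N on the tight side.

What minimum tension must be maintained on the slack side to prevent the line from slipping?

Capstan equation at impending slip: T_tight/T_slack = e^{μβ}.
β = 165.9° = 2.896 rad; e^{μβ} = e^{0.47×2.896} = 3.9.
T_slack = T_tight / e^{μβ} = 9250 / 3.9 = 2370 N.

T_min ≈ 2370 N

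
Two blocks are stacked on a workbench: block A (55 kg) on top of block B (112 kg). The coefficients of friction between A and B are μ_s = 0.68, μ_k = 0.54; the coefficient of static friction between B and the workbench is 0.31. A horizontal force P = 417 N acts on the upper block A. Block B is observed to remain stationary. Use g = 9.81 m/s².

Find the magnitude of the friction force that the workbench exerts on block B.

f ≈ 291 N

Normal force at the A–B interface: N₁ = m_A g = 539.6 N.
Maximum static friction on A from B: μ_s N₁ = 0.68×539.6 = 366.9 N.
Since P = 417 N > 366.9 N, A slides on B; the A–B friction is kinetic: f₁ = μ_k N₁ = 0.54×539.6 = 291 N.
B experiences an equal 291 N forward from A (third law). B is in equilibrium, so the floor supplies f₂ = 291 N of static friction (limit μ_s(m_A+m_B)g = 507.9 N, not exceeded).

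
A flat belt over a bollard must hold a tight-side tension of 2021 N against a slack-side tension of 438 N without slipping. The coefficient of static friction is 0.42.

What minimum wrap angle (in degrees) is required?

T₂/T₁ = e^{μβ} → β = ln(T₂/T₁)/μ.
β = ln(2021/438)/0.42 = 1.529/0.42 = 3.641 rad.
In degrees: β = 3.641 × 180/π = 209°.

β_min ≈ 209°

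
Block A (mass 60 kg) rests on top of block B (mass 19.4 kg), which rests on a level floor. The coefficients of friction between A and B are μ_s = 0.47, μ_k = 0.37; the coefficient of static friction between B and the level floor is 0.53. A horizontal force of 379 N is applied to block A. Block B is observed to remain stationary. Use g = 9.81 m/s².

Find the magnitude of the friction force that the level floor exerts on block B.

f ≈ 218 N

Between the blocks, N₁ = m_A g = 588.6 N.
Maximum static friction on A from B: μ_s N₁ = 0.47×588.6 = 276.6 N.
P = 379 N exceeds that limit, so A slips over B and the interface friction becomes kinetic: f₁ = μ_k N₁ = 0.37×588.6 = 218 N.
By Newton's third law B feels 218 N forward from A. With B stationary, the floor's static friction on B balances it: f₂ = 218 N (well within μ_s(m_A+m_B)g = 412.8 N).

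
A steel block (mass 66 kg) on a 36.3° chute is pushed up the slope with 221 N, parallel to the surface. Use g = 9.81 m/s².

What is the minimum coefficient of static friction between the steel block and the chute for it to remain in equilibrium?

μ_s,min ≈ 0.311

N = m g cos θ = 521.8 N.
Friction must make up the shortfall along the incline: f = m g sin θ − P = 383.3 − 221 = 162.3 N.
At the threshold f = μ_s N, so μ_s,min = 162.3/521.8 = 0.311.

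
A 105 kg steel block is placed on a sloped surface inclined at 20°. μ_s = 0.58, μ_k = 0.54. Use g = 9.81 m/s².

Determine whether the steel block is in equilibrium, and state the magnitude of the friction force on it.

N = m g cos θ = 968 N.
Down-slope weight component: m g sin θ = 352 N.
μ_s N = 561 N.
352 ≤ 561 N, so it stays put; friction = 352 N.

f ≈ 352 N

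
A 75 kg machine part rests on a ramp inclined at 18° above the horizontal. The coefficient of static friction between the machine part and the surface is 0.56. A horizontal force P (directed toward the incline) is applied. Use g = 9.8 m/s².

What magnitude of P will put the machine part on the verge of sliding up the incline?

At impending motion up the slope, friction acts down-slope at its limit: f = μ_s N.
Perpendicular to the incline: N = m g cos θ + P sin θ.
Along the incline: P cos θ = m g sin θ + μ_s N = m g sin θ + μ_s (m g cos θ + P sin θ).
Solving, P (cos θ − μ_s sin θ) = m g (sin θ + μ_s cos θ), so P = 75×9.8×(sin 18° + 0.56 cos 18°)/(cos 18° − 0.56 sin 18°) = 735×0.8416/0.778 = 795 N.

P ≈ 795 N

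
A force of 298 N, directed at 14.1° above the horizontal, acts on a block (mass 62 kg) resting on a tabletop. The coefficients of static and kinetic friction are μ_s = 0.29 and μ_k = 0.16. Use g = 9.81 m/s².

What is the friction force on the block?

N = m g − P sin α = 608.2 − 298×sin 14.1° = 535.6 N.
For equilibrium, f = P cos α = 298×cos 14.1° = 289 N.
μ_s N = 0.29 × 535.6 = 155.3 N.
The required friction exceeds μ_s N, so the block moves and f = μ_k N = 85.7 N.

f ≈ 85.7 N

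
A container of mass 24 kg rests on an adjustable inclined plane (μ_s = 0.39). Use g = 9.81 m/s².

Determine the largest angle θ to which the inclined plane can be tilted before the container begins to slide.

At the slip threshold, m g sin θ = μ_s · m g cos θ, so tan θ = μ_s.
θ_max = arctan(0.39) = 21.3°.

θ_max ≈ 21.3°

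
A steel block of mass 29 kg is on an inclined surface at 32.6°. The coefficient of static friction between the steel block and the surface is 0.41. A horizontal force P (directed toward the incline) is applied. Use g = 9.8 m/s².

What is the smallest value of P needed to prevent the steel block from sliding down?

The steel block tends to slide down (tan θ > μ_s), so at the point of impending slip friction acts up-slope at its limit: f = μ_s N.
Perpendicular to the incline: N = m g cos θ + P sin θ.
Along the incline: P cos θ + μ_s N = m g sin θ, i.e. P cos θ + μ_s (m g cos θ + P sin θ) = m g sin θ.
Solving, P (cos θ + μ_s sin θ) = m g (sin θ − μ_s cos θ), so P = 284×0.1934/1.063 = 51.7 N.

P_min ≈ 51.7 N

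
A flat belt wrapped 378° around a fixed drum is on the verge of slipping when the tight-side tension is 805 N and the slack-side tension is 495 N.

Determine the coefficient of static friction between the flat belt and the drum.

μ ≈ 0.0737

T₂/T₁ = e^{μβ} → μ = ln(T₂/T₁)/β.
β = 378° = 6.597 rad.
μ = ln(805/495)/6.597 = ln(1.626)/6.597 = 0.0737.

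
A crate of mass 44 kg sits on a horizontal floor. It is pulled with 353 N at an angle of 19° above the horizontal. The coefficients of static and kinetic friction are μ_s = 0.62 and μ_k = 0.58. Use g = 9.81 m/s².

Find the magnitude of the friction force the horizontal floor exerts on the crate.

f ≈ 184 N

N = m g − P sin α = 431.6 − 353×sin 19° = 316.7 N.
For equilibrium, f = P cos α = 353×cos 19° = 333.8 N.
μ_s N = 0.62 × 316.7 = 196.4 N.
333.8 > 196.4 N → the crate slides; f = μ_k N = 0.58×316.7 = 184 N.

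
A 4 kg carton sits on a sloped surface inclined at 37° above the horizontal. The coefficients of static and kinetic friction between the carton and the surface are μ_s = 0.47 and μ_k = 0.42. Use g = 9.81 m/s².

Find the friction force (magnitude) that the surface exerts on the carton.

f ≈ 13.2 N (up the incline)

The normal reaction is N = m g cos θ = 31.34 N.
For equilibrium along the incline, friction must balance the weight component: f = m g sin θ = 23.62 N up the slope.
The static-friction ceiling is μ_s N = 0.47 × 31.34 = 14.73 N.
|23.62| exceeds 14.73 N, so the carton slips down-slope; friction is kinetic, f = μ_k N = 0.42×31.34 = 13.2 N.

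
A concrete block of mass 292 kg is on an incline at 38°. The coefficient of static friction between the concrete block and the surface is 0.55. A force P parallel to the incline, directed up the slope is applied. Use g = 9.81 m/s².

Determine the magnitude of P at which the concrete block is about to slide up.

At impending motion up the slope, friction acts down-slope at its limit: f = μ_s N.
P is parallel to the surface, so N = m g cos θ = 2260 N.
Along the incline: P = m g sin θ + μ_s N = 1760 + 0.55×2260 = 3010 N.

P ≈ 3010 N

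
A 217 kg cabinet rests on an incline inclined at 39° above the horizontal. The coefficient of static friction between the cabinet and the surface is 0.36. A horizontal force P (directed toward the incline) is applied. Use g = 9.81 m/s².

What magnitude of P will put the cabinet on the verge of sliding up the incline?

At impending motion up the slope, friction acts down-slope at its limit: f = μ_s N.
Perpendicular to the incline: N = m g cos θ + P sin θ.
Along the incline: P cos θ = m g sin θ + μ_s N = m g sin θ + μ_s (m g cos θ + P sin θ).
Solving, P (cos θ − μ_s sin θ) = m g (sin θ + μ_s cos θ), so P = 217×9.81×(sin 39° + 0.36 cos 39°)/(cos 39° − 0.36 sin 39°) = 2130×0.9091/0.5506 = 3510 N.

P ≈ 3510 N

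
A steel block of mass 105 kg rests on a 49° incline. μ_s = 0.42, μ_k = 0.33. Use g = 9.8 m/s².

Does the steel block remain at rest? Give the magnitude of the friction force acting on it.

N = m g cos θ = 675 N.
Down-slope weight component: m g sin θ = 777 N.
μ_s N = 284 N.
777 > 284 N, so it slides; kinetic friction f = μ_k N = 0.33×675 = 223 N.

f ≈ 223 N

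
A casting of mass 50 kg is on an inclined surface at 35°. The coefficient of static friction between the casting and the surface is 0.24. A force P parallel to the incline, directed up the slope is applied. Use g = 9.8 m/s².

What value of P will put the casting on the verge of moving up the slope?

P ≈ 377 N

At impending motion up the slope, friction acts down-slope at its limit: f = μ_s N.
P is parallel to the surface, so N = m g cos θ = 401 N.
Along the incline: P = m g sin θ + μ_s N = 281 + 0.24×401 = 377 N.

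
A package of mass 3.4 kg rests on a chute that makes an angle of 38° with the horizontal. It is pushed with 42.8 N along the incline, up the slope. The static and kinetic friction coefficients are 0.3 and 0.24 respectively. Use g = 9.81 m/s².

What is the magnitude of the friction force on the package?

Normal force: N = m g cos θ = 3.4 × 9.81 × cos 38° = 26.28 N.
Parallel to the incline, ΣF = 0 gives f = m g sin θ − P = 20.53 − 42.8 = -22.27 N (up-slope positive).
The static-friction ceiling is μ_s N = 0.3 × 26.28 = 7.885 N.
|-22.27| exceeds 7.885 N, so the package slips up-slope; friction is kinetic, f = μ_k N = 0.24×26.28 = 6.31 N.

f ≈ 6.31 N (down the incline)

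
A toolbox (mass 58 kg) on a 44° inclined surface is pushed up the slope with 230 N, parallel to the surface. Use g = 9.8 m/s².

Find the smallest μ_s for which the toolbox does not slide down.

N = m g cos θ = 408.9 N.
Friction must make up the shortfall along the incline: f = m g sin θ − P = 394.8 − 230 = 164.8 N.
At the threshold f = μ_s N, so μ_s,min = 164.8/408.9 = 0.403.

μ_s,min ≈ 0.403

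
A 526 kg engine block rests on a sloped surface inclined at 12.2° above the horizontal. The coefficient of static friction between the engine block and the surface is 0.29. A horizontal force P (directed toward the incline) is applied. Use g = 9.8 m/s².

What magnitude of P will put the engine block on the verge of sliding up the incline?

At impending motion up the slope, friction acts down-slope at its limit: f = μ_s N.
Perpendicular to the incline: N = m g cos θ + P sin θ.
Along the incline: P cos θ = m g sin θ + μ_s N = m g sin θ + μ_s (m g cos θ + P sin θ).
Solving, P (cos θ − μ_s sin θ) = m g (sin θ + μ_s cos θ), so P = 526×9.8×(sin 12.2° + 0.29 cos 12.2°)/(cos 12.2° − 0.29 sin 12.2°) = 5150×0.4948/0.9161 = 2780 N.

P ≈ 2780 N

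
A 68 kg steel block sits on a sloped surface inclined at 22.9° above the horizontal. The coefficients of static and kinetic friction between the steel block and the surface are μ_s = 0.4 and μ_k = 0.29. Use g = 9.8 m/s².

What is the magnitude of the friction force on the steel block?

f ≈ 178 N (up the incline)

The normal reaction is N = m g cos θ = 613.9 N.
For equilibrium along the incline, friction must balance the weight component: f = m g sin θ = 259.3 N up the slope.
The static-friction ceiling is μ_s N = 0.4 × 613.9 = 245.6 N.
|259.3| exceeds 245.6 N, so the steel block slips down-slope; friction is kinetic, f = μ_k N = 0.29×613.9 = 178 N.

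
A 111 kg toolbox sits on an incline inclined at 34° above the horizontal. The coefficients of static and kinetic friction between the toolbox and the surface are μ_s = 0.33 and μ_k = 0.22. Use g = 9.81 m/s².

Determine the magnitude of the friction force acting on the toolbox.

The normal reaction is N = m g cos θ = 902.7 N.
For equilibrium along the incline, friction must balance the weight component: f = m g sin θ = 608.9 N up the slope.
Static friction can supply at most μ_s N = 297.9 N.
Since |608.9| > 297.9 N, static friction cannot hold it; the toolbox slides down the incline and kinetic friction applies: f = μ_k N = 0.22 × 902.7 = 199 N.

f ≈ 199 N (up the incline)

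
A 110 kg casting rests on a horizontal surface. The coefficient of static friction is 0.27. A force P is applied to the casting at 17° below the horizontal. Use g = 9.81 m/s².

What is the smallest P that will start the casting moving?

P ≈ 332 N

N = m g + P sin α (the push presses the casting into the horizontal surface).
At impending slip, P cos α = μ_s N = μ_s (m g + P sin α).
Solving: P (cos α − μ_s sin α) = μ_s m g → P = 0.27×1080/(cos 17° − 0.27 sin 17°) = 291/0.8774 = 332 N.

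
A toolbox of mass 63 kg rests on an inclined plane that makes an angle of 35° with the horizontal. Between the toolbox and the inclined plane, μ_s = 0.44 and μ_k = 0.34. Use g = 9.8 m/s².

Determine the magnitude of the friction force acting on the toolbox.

f ≈ 172 N (up the incline)

Perpendicular to the surface, N = m g cos θ = 63·9.8·cos 35° = 505.7 N.
Along the slope the weight component is m g sin θ = 354.1 N; friction must supply exactly this, acting up-slope.
Maximum static friction available: μ_s N = 0.44 × 505.7 = 222.5 N.
|354.1| exceeds 222.5 N, so the toolbox slips down-slope; friction is kinetic, f = μ_k N = 0.34×505.7 = 172 N.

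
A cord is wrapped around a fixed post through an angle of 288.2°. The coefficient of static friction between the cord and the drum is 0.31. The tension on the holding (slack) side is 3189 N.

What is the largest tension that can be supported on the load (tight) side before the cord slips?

T_max ≈ 15200 N

At impending slip the capstan equation gives T₂/T₁ = e^{μβ} with β in radians.
β = 288.2° × π/180 = 5.03 rad.
e^{μβ} = e^{0.31×5.03} = 4.756.
T₂ = T₁ · e^{μβ} = 3189 × 4.756 = 15200 N.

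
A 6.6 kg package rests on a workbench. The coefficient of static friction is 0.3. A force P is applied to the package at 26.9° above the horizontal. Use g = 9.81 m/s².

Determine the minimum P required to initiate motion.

P ≈ 18.9 N

N = m g − P sin α (the pull lifts the package).
At impending slip, P cos α = μ_s N = μ_s (m g − P sin α).
Solving: P (cos α + μ_s sin α) = μ_s m g → P = 0.3×64.7/(cos 26.9° + 0.3 sin 26.9°) = 19.4/1.028 = 18.9 N.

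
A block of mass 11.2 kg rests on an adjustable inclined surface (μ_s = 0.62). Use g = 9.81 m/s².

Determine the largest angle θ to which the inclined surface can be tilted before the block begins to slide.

θ_max ≈ 31.8°

At the slip threshold, m g sin θ = μ_s · m g cos θ, so tan θ = μ_s.
θ_max = arctan(0.62) = 31.8°.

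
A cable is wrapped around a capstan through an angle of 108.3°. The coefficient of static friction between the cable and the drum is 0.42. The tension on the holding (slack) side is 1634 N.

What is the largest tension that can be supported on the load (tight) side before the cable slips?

At impending slip the capstan equation gives T₂/T₁ = e^{μβ} with β in radians.
β = 108.3° × π/180 = 1.89 rad.
e^{μβ} = e^{0.42×1.89} = 2.212.
T₂ = T₁ · e^{μβ} = 1634 × 2.212 = 3610 N.

T_max ≈ 3610 N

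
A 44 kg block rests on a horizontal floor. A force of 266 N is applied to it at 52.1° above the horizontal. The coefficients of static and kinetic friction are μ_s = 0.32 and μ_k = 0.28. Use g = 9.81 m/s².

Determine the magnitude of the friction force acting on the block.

Vertical equilibrium gives N = m g − P sin α = 221.7 N.
For equilibrium, f = P cos α = 266×cos 52.1° = 163.4 N.
μ_s N = 0.32 × 221.7 = 70.96 N.
163.4 > 70.96 N → the block slides; f = μ_k N = 0.28×221.7 = 62.1 N.

f ≈ 62.1 N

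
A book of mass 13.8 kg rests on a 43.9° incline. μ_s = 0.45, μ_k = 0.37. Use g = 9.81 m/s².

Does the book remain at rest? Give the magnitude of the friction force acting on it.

f ≈ 36.1 N

N = m g cos θ = 97.5 N.
Down-slope weight component: m g sin θ = 93.9 N.
μ_s N = 43.9 N.
93.9 > 43.9 N, so it slides; kinetic friction f = μ_k N = 0.37×97.5 = 36.1 N.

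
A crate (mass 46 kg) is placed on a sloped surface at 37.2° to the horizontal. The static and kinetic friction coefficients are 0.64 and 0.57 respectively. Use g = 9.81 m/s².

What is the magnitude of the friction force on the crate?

f ≈ 205 N (up the incline)

Perpendicular to the surface, N = m g cos θ = 46·9.81·cos 37.2° = 359.4 N.
Along the slope the weight component is m g sin θ = 272.8 N; friction must supply exactly this, acting up-slope.
Maximum static friction available: μ_s N = 0.64 × 359.4 = 230 N.
Since |272.8| > 230 N, static friction cannot hold it; the crate slides down the incline and kinetic friction applies: f = μ_k N = 0.57 × 359.4 = 205 N.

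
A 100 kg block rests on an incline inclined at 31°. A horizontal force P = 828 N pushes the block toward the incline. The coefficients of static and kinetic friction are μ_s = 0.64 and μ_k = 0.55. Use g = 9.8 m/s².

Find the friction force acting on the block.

The horizontal push has a component P sin θ into the surface, so N = m g cos θ + P sin θ = 840 + 426.5 = 1266 N.
Along the incline, the net driving force (taking up-slope positive) is P cos θ − m g sin θ = 709.7 − 504.7 = 205 N, so equilibrium requires friction f = -205 N (down-slope).
Maximum static friction: μ_s N = 0.64 × 1266 = 810.5 N.
|f_req| = 205 ≤ 810.5 N → the block is in equilibrium; friction equals the required value.

f ≈ 205 N (down the incline)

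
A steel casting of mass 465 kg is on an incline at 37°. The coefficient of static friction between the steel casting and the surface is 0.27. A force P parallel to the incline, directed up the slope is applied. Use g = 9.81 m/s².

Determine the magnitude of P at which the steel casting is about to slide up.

At impending motion up the slope, friction acts down-slope at its limit: f = μ_s N.
P is parallel to the surface, so N = m g cos θ = 3640 N.
Along the incline: P = m g sin θ + μ_s N = 2750 + 0.27×3640 = 3730 N.

P ≈ 3730 N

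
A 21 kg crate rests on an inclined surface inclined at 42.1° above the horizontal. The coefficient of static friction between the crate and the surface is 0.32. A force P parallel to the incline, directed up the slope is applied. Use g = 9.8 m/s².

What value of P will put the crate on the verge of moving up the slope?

At impending motion up the slope, friction acts down-slope at its limit: f = μ_s N.
P is parallel to the surface, so N = m g cos θ = 153 N.
Along the incline: P = m g sin θ + μ_s N = 138 + 0.32×153 = 187 N.

P ≈ 187 N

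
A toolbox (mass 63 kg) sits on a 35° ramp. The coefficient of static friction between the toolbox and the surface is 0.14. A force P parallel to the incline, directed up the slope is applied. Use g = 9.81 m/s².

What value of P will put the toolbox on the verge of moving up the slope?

At impending motion up the slope, friction acts down-slope at its limit: f = μ_s N.
P is parallel to the surface, so N = m g cos θ = 506 N.
Along the incline: P = m g sin θ + μ_s N = 354 + 0.14×506 = 425 N.

P ≈ 425 N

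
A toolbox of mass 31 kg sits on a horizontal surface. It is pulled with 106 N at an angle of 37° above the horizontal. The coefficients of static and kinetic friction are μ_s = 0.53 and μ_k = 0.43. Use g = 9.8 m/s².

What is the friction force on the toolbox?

The vertical component of P reduces the normal force: N = m g − P sin α = 303.8 − 63.79 = 240 N.
For equilibrium, f = P cos α = 106×cos 37° = 84.66 N.
The static-friction limit is μ_s N = 127.2 N.
84.66 ≤ 127.2 N → static; friction equals the required 84.7 N.

f ≈ 84.7 N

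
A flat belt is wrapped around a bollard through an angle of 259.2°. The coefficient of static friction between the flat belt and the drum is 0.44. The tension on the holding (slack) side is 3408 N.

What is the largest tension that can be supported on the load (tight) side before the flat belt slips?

At impending slip the capstan equation gives T₂/T₁ = e^{μβ} with β in radians.
β = 259.2° × π/180 = 4.524 rad.
e^{μβ} = e^{0.44×4.524} = 7.319.
T₂ = T₁ · e^{μβ} = 3408 × 7.319 = 24900 N.

T_max ≈ 24900 N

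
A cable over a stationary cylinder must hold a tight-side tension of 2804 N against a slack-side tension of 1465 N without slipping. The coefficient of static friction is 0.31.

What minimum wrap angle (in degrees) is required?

T₂/T₁ = e^{μβ} → β = ln(T₂/T₁)/μ.
β = ln(2804/1465)/0.31 = 0.6492/0.31 = 2.094 rad.
In degrees: β = 2.094 × 180/π = 120°.

β_min ≈ 120°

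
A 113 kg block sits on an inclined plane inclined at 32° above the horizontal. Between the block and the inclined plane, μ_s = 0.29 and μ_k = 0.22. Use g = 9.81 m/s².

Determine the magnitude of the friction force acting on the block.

f ≈ 207 N (up the incline)

Normal force: N = m g cos θ = 113 × 9.81 × cos 32° = 940.1 N.
For equilibrium along the incline, friction must balance the weight component: f = m g sin θ = 587.4 N up the slope.
Maximum static friction available: μ_s N = 0.29 × 940.1 = 272.6 N.
|587.4| exceeds 272.6 N, so the block slips down-slope; friction is kinetic, f = μ_k N = 0.22×940.1 = 207 N.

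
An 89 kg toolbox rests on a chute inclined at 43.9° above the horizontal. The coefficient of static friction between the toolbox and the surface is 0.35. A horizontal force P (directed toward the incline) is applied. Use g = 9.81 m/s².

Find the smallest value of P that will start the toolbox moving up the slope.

P ≈ 1730 N

At impending motion up the slope, friction acts down-slope at its limit: f = μ_s N.
Perpendicular to the incline: N = m g cos θ + P sin θ.
Along the incline: P cos θ = m g sin θ + μ_s N = m g sin θ + μ_s (m g cos θ + P sin θ).
Solving, P (cos θ − μ_s sin θ) = m g (sin θ + μ_s cos θ), so P = 89×9.81×(sin 43.9° + 0.35 cos 43.9°)/(cos 43.9° − 0.35 sin 43.9°) = 873×0.9456/0.4779 = 1730 N.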